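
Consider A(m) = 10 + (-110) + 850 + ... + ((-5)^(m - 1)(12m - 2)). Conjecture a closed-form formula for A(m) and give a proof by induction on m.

We claim A(m) = -2(-5)^m·m for all m ≥ 1.
Base case (m = 1): A(1) = 10, and the closed form gives 10. They agree.
Suppose the result is true for m = p, so A(p) = -2(-5)^p·p.
Then A(p+1) = A(p) + ((-5)^p(12p + 10)) = (-2(-5)^p·p) + ((-5)^p(12p + 10)).
Simplifying, A(p+1) = 10(-5)^p(p + 1) = -2(-5)^(p+1)·(p+1),
which is the closed form with m = p+1.
This completes the induction.

A(m) = -2(-5)^m·m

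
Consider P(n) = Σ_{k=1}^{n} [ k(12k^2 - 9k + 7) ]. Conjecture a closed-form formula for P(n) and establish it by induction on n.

We claim P(n) = n(n + 1)(3n^2 + 2) for all n ≥ 1.
Base step (n = 1): P(1) = 10, and the closed form gives 10. They agree.
Inductive step: suppose the statement holds for some k ≥ 1, so P(k) = k(3k^3 + 3k^2 + 2k + 2).
Then P(k+1) = P(k) + (12k^3 + 27k^2 + 25k + 10) = (k(3k^3 + 3k^2 + 2k + 2)) + (12k^3 + 27k^2 + 25k + 10).
Simplifying, P(k+1) = (k + 1)(k + 2)(3k^2 + 6k + 5) = (k+1)((k+1) + 1)(3(k+1)^2 + 2),
which is the closed form with n = k+1.
This completes the induction.

P(n) = n(n + 1)(3n^2 + 2)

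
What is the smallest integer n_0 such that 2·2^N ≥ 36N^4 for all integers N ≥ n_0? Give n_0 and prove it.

At N = 22: 8388608 < 8433216, so the inequality fails and n_0 ≥ 23. We prove 2·2^N ≥ 36N^4 for all N ≥ 23.
Base case (N = 23): 2·2^N = 16777216 and 36N^4 = 10074276, so 16777216 ≥ 10074276.
Inductive step: assume the claim holds for N = j, so 2·2^j ≥ 36j^4.
Then 2·2^(j + 1) = 2·(2·2^j) ≥ 2·(36j^4).
Also, for j ≥ 23 we have 2·(36j^4) ≥ 36(j+1)^4, since 2 ≥ (1 + 1/j)^4 for all j ≥ 23.
Combining, 2·2^(j + 1) ≥ 36(j+1)^4.
Hence, by induction on N, the claim holds for every N ≥ 23.
Hence the smallest such n_0 is 23.

n_0 = 23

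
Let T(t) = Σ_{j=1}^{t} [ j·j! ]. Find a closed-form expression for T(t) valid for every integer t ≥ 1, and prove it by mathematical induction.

We claim T(t) = (t + 1)t! - 1 for all t ≥ 1.
For the base case t = 1: T(1) = 1, and the closed form gives 1. They agree.
Suppose the result is true for t = j, so T(j) = (j + 1)j! - 1.
Then T(j+1) = T(j) + ((j + 1)(j + 1)!) = ((j + 1)j! - 1) + ((j + 1)(j + 1)!).
Simplifying, T(j+1) = ((j+1) + 1)(j+1)! - 1,
which is the closed form with t = j+1.
Hence, by induction on t, the claim holds for every t ≥ 1.

T(t) = (t + 1)t! - 1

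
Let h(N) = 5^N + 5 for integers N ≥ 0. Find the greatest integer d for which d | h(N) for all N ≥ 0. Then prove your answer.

Computing the first values: h(0) = 6 and h(1) = 10; gcd(6, 10) = 2, so d ≤ 2.
We prove 2 | 5^N + 5 for all N ≥ 0 by induction on N.
Base step (N = 0): h(0) = 6 = 2·(3), so 2 | h(0).
Inductive step: assume the claim holds for N = k, i.e. 2 | h(k). Then
h(k+1) = 5^(k+1) + 5 = 5·(5^k + 5) - 20 = 5·h(k) - 20. The first term is divisible by 2 by the inductive hypothesis, and -20 is divisible by 2. Hence 2 | h(k+1).
By induction, the statement is established for all N ≥ 0.
Therefore the largest such d is 2.

d = 2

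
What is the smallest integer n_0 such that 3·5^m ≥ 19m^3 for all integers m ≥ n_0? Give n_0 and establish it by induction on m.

n_0 = 4

At m = 3: 375 < 513, so the inequality fails and n_0 ≥ 4. We prove 3·5^m ≥ 19m^3 for all m ≥ 4.
When m = 4: 3·5^m = 1875 and 19m^3 = 1216, so 1875 ≥ 1216.
Inductive step: suppose the statement holds for some r ≥ 4, so 3·5^r ≥ 19r^3.
Then 3·5^(r + 1) = 5·(3·5^r) ≥ 5·(19r^3).
Also, for r ≥ 4 we have 5·(19r^3) ≥ 19(r+1)^3, since 5 ≥ (1 + 1/r)^3 for all r ≥ 4.
Combining, 3·5^(r + 1) ≥ 19(r+1)^3.
By the principle of mathematical induction, the result holds for all m ≥ 4.
Hence the smallest such n_0 is 4.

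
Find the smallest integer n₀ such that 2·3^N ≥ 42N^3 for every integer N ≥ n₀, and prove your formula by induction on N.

At N = 8: 13122 < 21504, so the inequality fails and n₀ ≥ 9. We prove 2·3^N ≥ 42N^3 for all N ≥ 9.
When N = 9: 2·3^N = 39366 and 42N^3 = 30618, so 39366 ≥ 30618.
Inductive step: suppose the statement holds for some p ≥ 9, so 2·3^p ≥ 42p^3.
Then 2·3^(p + 1) = 3·(2·3^p) ≥ 3·(42p^3).
Also, for p ≥ 9 we have 3·(42p^3) ≥ 42(p+1)^3, since 3 ≥ (1 + 1/p)^3 for all p ≥ 9.
Combining, 2·3^(p + 1) ≥ 42(p+1)^3.
Hence, by induction on N, the claim holds for every N ≥ 9.
Hence the smallest such n₀ is 9.

n₀ = 9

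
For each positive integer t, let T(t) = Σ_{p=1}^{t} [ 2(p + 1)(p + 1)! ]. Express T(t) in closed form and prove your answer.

We claim T(t) = 2(t + 2)! - 4 for all t ≥ 1.
Base step (t = 1): T(1) = 8, and the closed form gives 8. They agree.
For the inductive step, assume it holds for an arbitrary p ≥ 1, so T(p) = 2(p + 2)! - 4.
Then T(p+1) = T(p) + (2(p + 2)(p + 2)!) = (2(p + 2)! - 4) + (2(p + 2)(p + 2)!).
Simplifying, T(p+1) = 2((p+1) + 2)! - 4,
which is the closed form with t = p+1.
Hence, by induction on t, the claim holds for every t ≥ 1.

T(t) = 2(t + 2)! - 4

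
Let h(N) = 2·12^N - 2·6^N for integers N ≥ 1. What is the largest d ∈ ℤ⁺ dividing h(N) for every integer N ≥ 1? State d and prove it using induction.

d = 12

Computing the first values: h(1) = 12 and h(2) = 216; gcd(12, 216) = 12, so d ≤ 12.
We prove 12 | 2·12^N - 2·6^N for all N ≥ 1 by induction on N.
For the base case N = 1: h(1) = 12 = 12·(1), so 12 | h(1).
For the inductive step, assume it holds for an arbitrary r ≥ 1, i.e. 12 | h(r). Then
h(r+1) − 12·h(r) = (2·12^(r+1) - 2·6^(r+1)) − 12·(2·12^r - 2·6^r) = (-2)·6^r·(6 − 12) = (12)·6^r. Since 12 | h(r) by the inductive hypothesis, 12 | 12·h(r); and 12 | 12 since 12 = 12·1. Therefore 12 | h(r+1).
By induction, the statement is established for all N ≥ 1.
Therefore the largest such d is 12.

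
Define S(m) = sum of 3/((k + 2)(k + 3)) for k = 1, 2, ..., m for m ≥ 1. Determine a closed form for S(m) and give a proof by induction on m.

S(m) = m/(m + 3)

We claim S(m) = m/(m + 3) for all m ≥ 1.
For the base case m = 1: S(1) = 1/4, and the closed form gives 1/4. They agree.
Inductive step: suppose the statement holds for some k ≥ 1, so S(k) = k/(k + 3).
Then S(k+1) = S(k) + (3/((k + 3)(k + 4))) = (k/(k + 3)) + (3/((k + 3)(k + 4))).
Simplifying, S(k+1) = (k + 1)/(k + 4) = (k+1)/((k+1) + 3),
which is the closed form with m = k+1.
This completes the induction.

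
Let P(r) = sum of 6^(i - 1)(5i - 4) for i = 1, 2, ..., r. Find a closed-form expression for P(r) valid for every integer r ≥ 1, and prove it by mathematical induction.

We claim P(r) = 6^r(r - 1) + 1 for all r ≥ 1.
Base case (r = 1): P(1) = 1, and the closed form gives 1. They agree.
Inductive step: assume the claim holds for r = i, so P(i) = 6^i(i - 1) + 1.
Then P(i+1) = P(i) + (6^i(5i + 1)) = (6^i(i - 1) + 1) + (6^i(5i + 1)).
Simplifying, P(i+1) = 6^(i + 1)i + 1 = 6^(i+1)((i+1) - 1) + 1,
which is the closed form with r = i+1.
Hence, by induction on r, the claim holds for every r ≥ 1.

P(r) = 6^r(r - 1) + 1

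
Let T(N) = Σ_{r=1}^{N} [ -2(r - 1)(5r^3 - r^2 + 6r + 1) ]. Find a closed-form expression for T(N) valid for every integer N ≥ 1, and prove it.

T(N) = -N(N - 1)(2N^3 + 4N^2 + 6N + 5)

We claim T(N) = -N(N - 1)(2N^3 + 4N^2 + 6N + 5) for all N ≥ 1.
Base case (N = 1): T(1) = 0, and the closed form gives 0. They agree.
Inductive step: assume the claim holds for N = r, so T(r) = r(-2r^4 - 2r^3 - 2r^2 + r + 5).
Then T(r+1) = T(r) + (2r(-5r^3 - 14r^2 - 19r - 11)) = (r(-2r^4 - 2r^3 - 2r^2 + r + 5)) + (2r(-5r^3 - 14r^2 - 19r - 11)).
Simplifying, T(r+1) = -r(r + 1)(2r^3 + 10r^2 + 20r + 17) = -(r+1)((r+1) - 1)(2(r+1)^3 + 4(r+1)^2 + 6(r+1) + 5),
which is the closed form with N = r+1.
By induction, the statement is established for all N ≥ 1.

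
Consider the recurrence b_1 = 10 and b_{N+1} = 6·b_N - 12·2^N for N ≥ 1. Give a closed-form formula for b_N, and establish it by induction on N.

Computing the first terms: b_1 = 10, b_2 = 36, b_3 = 168. This suggests b_N = 3·2^N + 4·6^(N - 1).
Base case (N = 1): the formula gives 10 = 10 = b_1.
Inductive step: assume the claim holds for N = i, so b_i = 3·2^i + 4·6^(i - 1).
Then b_{i+1} = 6·b_i - 12·2^i = 6·(3·2^i + 4·6^(i - 1)) - 12·2^i = 3·2^(i + 1) + 4·6^i = 3·2^(i+1) + 4·6^((i+1) - 1),
which is the claimed formula at N = i+1.
Hence, by induction on N, the claim holds for every N ≥ 1.

b_N = 3·2^N + 4·6^(N - 1)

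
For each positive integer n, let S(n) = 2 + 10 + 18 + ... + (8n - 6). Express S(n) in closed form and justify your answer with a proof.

S(n) = 2n(2n - 1)

We claim S(n) = 2n(2n - 1) for all n ≥ 1.
Base step (n = 1): S(1) = 2, and the closed form gives 2. They agree.
Inductive step: assume the claim holds for n = k, so S(k) = 2k(2k - 1).
Then S(k+1) = S(k) + (8k + 2) = (2k(2k - 1)) + (8k + 2).
Simplifying, S(k+1) = 2(k + 1)(2k + 1) = 2(k+1)(2(k+1) - 1),
which is the closed form with n = k+1.
This completes the induction.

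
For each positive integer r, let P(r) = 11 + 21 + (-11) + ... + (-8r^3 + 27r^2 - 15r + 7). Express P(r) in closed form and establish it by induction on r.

We claim P(r) = -r(2r^3 - 5r^2 - 4r - 4) for all r ≥ 1.
When r = 1: P(1) = 11, and the closed form gives 11. They agree.
Suppose the result is true for r = m, so P(m) = m(-2m^3 + 5m^2 + 4m + 4).
Then P(m+1) = P(m) + (-8m^3 + 3m^2 + 15m + 11) = (m(-2m^3 + 5m^2 + 4m + 4)) + (-8m^3 + 3m^2 + 15m + 11).
Simplifying, P(m+1) = -(m + 1)(2m^3 + m^2 - 8m - 11) = -(m+1)(2(m+1)^3 - 5(m+1)^2 - 4(m+1) - 4),
which is the closed form with r = m+1.
Hence, by induction on r, the claim holds for every r ≥ 1.

P(r) = -r(2r^3 - 5r^2 - 4r - 4)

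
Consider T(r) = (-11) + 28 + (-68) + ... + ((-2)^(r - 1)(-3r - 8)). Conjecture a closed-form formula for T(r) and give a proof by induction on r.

We claim T(r) = (-2)^r(r + 3) - 3 for all r ≥ 1.
When r = 1: T(1) = -11, and the closed form gives -11. They agree.
Inductive step: suppose the statement holds for some p ≥ 1, so T(p) = (-2)^p(p + 3) - 3.
Then T(p+1) = T(p) + ((-2)^p(-3p - 11)) = ((-2)^p(p + 3) - 3) + ((-2)^p(-3p - 11)).
Simplifying, T(p+1) = -2(-2)^p·p - 8(-2)^p - 3 = (-2)^(p+1)((p+1) + 3) - 3,
which is the closed form with r = p+1.
By the principle of mathematical induction, the result holds for all r ≥ 1.

T(r) = (-2)^r(r + 3) - 3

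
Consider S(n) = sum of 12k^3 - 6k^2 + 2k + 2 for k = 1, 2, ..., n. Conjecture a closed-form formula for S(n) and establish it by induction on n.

We claim S(n) = n(3n^3 + 4n^2 + n + 2) for all n ≥ 1.
Base case (n = 1): S(1) = 10, and the closed form gives 10. They agree.
Inductive step: assume the claim holds for n = k, so S(k) = k(3k^3 + 4k^2 + k + 2).
Then S(k+1) = S(k) + (12k^3 + 30k^2 + 26k + 10) = (k(3k^3 + 4k^2 + k + 2)) + (12k^3 + 30k^2 + 26k + 10).
Simplifying, S(k+1) = (k + 1)(3k^3 + 13k^2 + 18k + 10) = (k+1)(3(k+1)^3 + 4(k+1)^2 + (k+1) + 2),
which is the closed form with n = k+1.
This completes the induction.

S(n) = n(3n^3 + 4n^2 + n + 2)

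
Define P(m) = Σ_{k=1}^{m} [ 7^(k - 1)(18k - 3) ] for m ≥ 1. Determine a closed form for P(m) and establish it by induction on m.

We claim P(m) = 7^m(3m - 1) + 1 for all m ≥ 1.
Base step (m = 1): P(1) = 15, and the closed form gives 15. They agree.
Inductive step: assume the claim holds for m = k, so P(k) = 7^k(3k - 1) + 1.
Then P(k+1) = P(k) + (7^k(18k + 15)) = (7^k(3k - 1) + 1) + (7^k(18k + 15)).
Simplifying, P(k+1) = 21·7^k·k + 14·7^k + 1 = 7^(k+1)(3(k+1) - 1) + 1,
which is the closed form with m = k+1.
Hence, by induction on m, the claim holds for every m ≥ 1.

P(m) = 7^m(3m - 1) + 1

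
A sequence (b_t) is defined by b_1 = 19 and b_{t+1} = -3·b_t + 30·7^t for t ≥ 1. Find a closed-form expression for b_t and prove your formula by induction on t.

b_t = -2(-3)^(t - 1) + 3·7^t

Computing the first terms: b_1 = 19, b_2 = 153, b_3 = 1011. This suggests b_t = -2(-3)^(t - 1) + 3·7^t.
Base case (t = 1): the formula gives 19 = 19 = b_1.
For the inductive step, assume it holds for an arbitrary j ≥ 1, so b_j = -2(-3)^(j - 1) + 3·7^j.
Then b_{j+1} = -3·b_j + 30·7^j = -3·(-2(-3)^(j - 1) + 3·7^j) + 30·7^j = -2(-3)^j + 3·7^(j + 1) = -2(-3)^((j+1) - 1) + 3·7^(j+1),
which is the claimed formula at t = j+1.
Hence, by induction on t, the claim holds for every t ≥ 1.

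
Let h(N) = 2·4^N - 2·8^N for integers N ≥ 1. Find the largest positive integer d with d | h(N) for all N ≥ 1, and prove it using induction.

d = 8

Computing the first values: h(1) = -8 and h(2) = -96; gcd(-8, -96) = 8, so d ≤ 8.
We prove 8 | 2·4^N - 2·8^N for all N ≥ 1 by induction on N.
When N = 1: h(1) = -8 = 8·(-1), so 8 | h(1).
For the inductive step, assume it holds for an arbitrary r ≥ 1, i.e. 8 | h(r). Then
h(r+1) − 8·h(r) = (2·4^(r+1) - 2·8^(r+1)) − 8·(2·4^r - 2·8^r) = (2)·4^r·(4 − 8) = (-8)·4^r. Since 8 | h(r) by the inductive hypothesis, 8 | 8·h(r); and 8 | -8 since -8 = 8·-1. Therefore 8 | h(r+1).
By induction, the statement is established for all N ≥ 1.
Therefore the largest such d is 8.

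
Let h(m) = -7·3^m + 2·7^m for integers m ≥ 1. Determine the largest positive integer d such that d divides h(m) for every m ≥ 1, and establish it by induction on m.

Computing the first values: h(1) = -7 and h(2) = 35; gcd(-7, 35) = 7, so d ≤ 7.
We prove 7 | -7·3^m + 2·7^m for all m ≥ 1 by induction on m.
For the base case m = 1: h(1) = -7 = 7·(-1), so 7 | h(1).
Inductive step: suppose the statement holds for some k ≥ 1, i.e. 7 | h(k). Then
h(k+1) − 7·h(k) = (-7·3^(k+1) + 2·7^(k+1)) − 7·(-7·3^k + 2·7^k) = (-7)·3^k·(3 − 7) = (28)·3^k. Since 7 | h(k) by the inductive hypothesis, 7 | 7·h(k); and 7 | 28 since 28 = 7·4. Therefore 7 | h(k+1).
By the principle of mathematical induction, the result holds for all m ≥ 1.
Therefore the largest such d is 7.

d = 7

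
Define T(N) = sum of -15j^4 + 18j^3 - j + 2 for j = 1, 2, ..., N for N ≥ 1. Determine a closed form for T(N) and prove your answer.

We claim T(N) = -N(3N^4 + 3N^3 - 4N^2 - 4N - 2) for all N ≥ 1.
Base case (N = 1): T(1) = 4, and the closed form gives 4. They agree.
Inductive step: suppose the statement holds for some j ≥ 1, so T(j) = j(-3j^4 - 3j^3 + 4j^2 + 4j + 2).
Then T(j+1) = T(j) + (-j - 15(j + 1)^4 + 18(j + 1)^3 + 1) = (j(-3j^4 - 3j^3 + 4j^2 + 4j + 2)) + (-j - 15(j + 1)^4 + 18(j + 1)^3 + 1).
Simplifying, T(j+1) = -(j + 1)(3j^4 + 15j^3 + 23j^2 + 9j - 4) = -(j+1)(3(j+1)^4 + 3(j+1)^3 - 4(j+1)^2 - 4(j+1) - 2),
which is the closed form with N = j+1.
This completes the induction.

T(N) = -N(3N^4 + 3N^3 - 4N^2 - 4N - 2)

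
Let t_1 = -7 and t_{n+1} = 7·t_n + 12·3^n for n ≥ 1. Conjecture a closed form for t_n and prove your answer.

Computing the first terms: t_1 = -7, t_2 = -13, t_3 = 17. This suggests t_n = -3^(n + 1) + 2·7^(n - 1).
For the base case n = 1: the formula gives -7 = -7 = t_1.
For the inductive step, assume it holds for an arbitrary r ≥ 1, so t_r = -3^(r + 1) + 2·7^(r - 1).
Then t_{r+1} = 7·t_r + 12·3^r = 7·(-3^(r + 1) + 2·7^(r - 1)) + 12·3^r = -3^(r + 2) + 2·7^r = -3^((r+1) + 1) + 2·7^((r+1) - 1),
which is the claimed formula at n = r+1.
By the principle of mathematical induction, the result holds for all n ≥ 1.

t_n = -3^(n + 1) + 2·7^(n - 1)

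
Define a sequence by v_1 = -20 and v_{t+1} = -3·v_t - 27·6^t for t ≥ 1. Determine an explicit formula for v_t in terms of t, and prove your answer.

v_t = -2(-3)^(t - 1) - 3·6^t

Computing the first terms: v_1 = -20, v_2 = -102, v_3 = -666. This suggests v_t = -2(-3)^(t - 1) - 3·6^t.
Base step (t = 1): the formula gives -20 = -20 = v_1.
For the inductive step, assume it holds for an arbitrary r ≥ 1, so v_r = -2(-3)^(r - 1) - 3·6^r.
Then v_{r+1} = -3·v_r - 27·6^r = -3·(-2(-3)^(r - 1) - 3·6^r) - 27·6^r = -2(-3)^r - 3·6^(r + 1) = -2(-3)^((r+1) - 1) - 3·6^(r+1),
which is the claimed formula at t = r+1.
By induction, the statement is established for all t ≥ 1.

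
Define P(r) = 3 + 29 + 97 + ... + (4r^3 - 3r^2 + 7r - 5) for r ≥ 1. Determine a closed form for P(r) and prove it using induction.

P(r) = r(r^3 + r^2 + 3r - 2)

We claim P(r) = r(r^3 + r^2 + 3r - 2) for all r ≥ 1.
Base step (r = 1): P(1) = 3, and the closed form gives 3. They agree.
Inductive step: assume the claim holds for r = k, so P(k) = k(k^3 + k^2 + 3k - 2).
Then P(k+1) = P(k) + (4k^3 + 9k^2 + 13k + 3) = (k(k^3 + k^2 + 3k - 2)) + (4k^3 + 9k^2 + 13k + 3).
Simplifying, P(k+1) = (k + 1)(k^3 + 4k^2 + 8k + 3) = (k+1)((k+1)^3 + (k+1)^2 + 3(k+1) - 2),
which is the closed form with r = k+1.
This completes the induction.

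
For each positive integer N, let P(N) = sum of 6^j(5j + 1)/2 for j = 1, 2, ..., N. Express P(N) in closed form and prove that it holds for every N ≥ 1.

We claim P(N) = 3·6^N·N for all N ≥ 1.
When N = 1: P(1) = 18, and the closed form gives 18. They agree.
Suppose the result is true for N = j, so P(j) = 3·6^j·j.
Then P(j+1) = P(j) + (6^j(15j + 18)) = (3·6^j·j) + (6^j(15j + 18)).
Simplifying, P(j+1) = 18·6^j(j + 1) = 3·6^(j+1)·(j+1),
which is the closed form with N = j+1.
By the principle of mathematical induction, the result holds for all N ≥ 1.

P(N) = 3·6^N·N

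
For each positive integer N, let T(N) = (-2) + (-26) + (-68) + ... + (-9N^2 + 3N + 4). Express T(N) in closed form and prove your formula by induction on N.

T(N) = -N(3N^2 + 3N - 4)

We claim T(N) = -N(3N^2 + 3N - 4) for all N ≥ 1.
Base case (N = 1): T(1) = -2, and the closed form gives -2. They agree.
Inductive step: assume the claim holds for N = p, so T(p) = p(-3p^2 - 3p + 4).
Then T(p+1) = T(p) + (3p - 9(p + 1)^2 + 7) = (p(-3p^2 - 3p + 4)) + (3p - 9(p + 1)^2 + 7).
Simplifying, T(p+1) = -(p + 1)(3p^2 + 9p + 2) = -(p+1)(3(p+1)^2 + 3(p+1) - 4),
which is the closed form with N = p+1.
By the principle of mathematical induction, the result holds for all N ≥ 1.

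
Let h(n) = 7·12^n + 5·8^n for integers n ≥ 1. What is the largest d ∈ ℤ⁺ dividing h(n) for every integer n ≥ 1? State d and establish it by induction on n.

d = 4

Computing the first values: h(1) = 124 and h(2) = 1328; gcd(124, 1328) = 4, so d ≤ 4.
We prove 4 | 7·12^n + 5·8^n for all n ≥ 1 by induction on n.
When n = 1: h(1) = 124 = 4·(31), so 4 | h(1).
Suppose the result is true for n = k, i.e. 4 | h(k). Then
h(k+1) − 12·h(k) = (7·12^(k+1) + 5·8^(k+1)) − 12·(7·12^k + 5·8^k) = (5)·8^k·(8 − 12) = (-20)·8^k. Since 4 | h(k) by the inductive hypothesis, 4 | 12·h(k); and 4 | -20 since -20 = 4·-5. Therefore 4 | h(k+1).
By the principle of mathematical induction, the result holds for all n ≥ 1.
Therefore the largest such d is 4.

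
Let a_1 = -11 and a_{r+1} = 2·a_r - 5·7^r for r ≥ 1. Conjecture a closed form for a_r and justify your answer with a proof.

a_r = -2^(r + 1) - 7^r

Computing the first terms: a_1 = -11, a_2 = -57, a_3 = -359. This suggests a_r = -2^(r + 1) - 7^r.
Base case (r = 1): the formula gives -11 = -11 = a_1.
For the inductive step, assume it holds for an arbitrary m ≥ 1, so a_m = -2^(m + 1) - 7^m.
Then a_{m+1} = 2·a_m - 5·7^m = 2·(-2^(m + 1) - 7^m) - 5·7^m = -2^(m + 2) - 7^(m + 1) = -2^((m+1) + 1) - 7^(m+1),
which is the claimed formula at r = m+1.
This completes the induction.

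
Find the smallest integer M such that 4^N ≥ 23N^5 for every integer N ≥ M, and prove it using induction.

M = 11

At N = 10: 1048576 < 2300000, so the inequality fails and M ≥ 11. We prove 4^N ≥ 23N^5 for all N ≥ 11.
Base case (N = 11): 4^N = 4194304 and 23N^5 = 3704173, so 4194304 ≥ 3704173.
Inductive step: suppose the statement holds for some m ≥ 11, so 4^m ≥ 23m^5.
Then 4^(m + 1) = 4·(4^m) ≥ 4·(23m^5).
Also, for m ≥ 11 we have 4·(23m^5) ≥ 23(m+1)^5, since 4 ≥ (1 + 1/m)^5 for all m ≥ 11.
Combining, 4^(m + 1) ≥ 23(m+1)^5.
By induction, the statement is established for all N ≥ 11.
Hence the smallest such M is 11.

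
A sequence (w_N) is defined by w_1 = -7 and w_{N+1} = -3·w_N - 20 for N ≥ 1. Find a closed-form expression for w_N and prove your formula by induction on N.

w_N = -2(-3)^(N - 1) - 5

Computing the first terms: w_1 = -7, w_2 = 1, w_3 = -23. This suggests w_N = -2(-3)^(N - 1) - 5.
For the base case N = 1: the formula gives -7 = -7 = w_1.
Inductive step: assume the claim holds for N = p, so w_p = -2(-3)^(p - 1) - 5.
Then w_{p+1} = -3·w_p - 20 = -3·(-2(-3)^(p - 1) - 5) - 20 = -2(-3)^p - 5 = -2(-3)^((p+1) - 1) - 5,
which is the claimed formula at N = p+1.
By induction, the statement is established for all N ≥ 1.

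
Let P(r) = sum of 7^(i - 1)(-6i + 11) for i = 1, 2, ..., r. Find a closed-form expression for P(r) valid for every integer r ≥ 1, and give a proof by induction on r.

P(r) = 7^r(-r + 2) - 2

We claim P(r) = 7^r(-r + 2) - 2 for all r ≥ 1.
Base case (r = 1): P(1) = 5, and the closed form gives 5. They agree.
Inductive step: assume the claim holds for r = i, so P(i) = 7^i(-i + 2) - 2.
Then P(i+1) = P(i) + (7^i(-6i + 5)) = (7^i(-i + 2) - 2) + (7^i(-6i + 5)).
Simplifying, P(i+1) = -7^(i + 1)i + 7^(i + 1) - 2 = 7^(i+1)(-(i+1) + 2) - 2,
which is the closed form with r = i+1.
This completes the induction.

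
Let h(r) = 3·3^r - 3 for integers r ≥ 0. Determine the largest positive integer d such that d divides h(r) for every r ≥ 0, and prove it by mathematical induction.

Computing the first values: h(0) = 0 and h(1) = 6; gcd(0, 6) = 6, so d ≤ 6.
We prove 6 | 3·3^r - 3 for all r ≥ 0 by induction on r.
When r = 0: h(0) = 0 = 6·(0), so 6 | h(0).
Suppose the result is true for r = i, i.e. 6 | h(i). Then
h(i+1) = 3·3^(i+1) - 3 = 3·(3·3^i - 3) + 6 = 3·h(i) + 6. The first term is divisible by 6 by the inductive hypothesis, and 6 is divisible by 6. Hence 6 | h(i+1).
By induction, the statement is established for all r ≥ 0.
Therefore the largest such d is 6.

d = 6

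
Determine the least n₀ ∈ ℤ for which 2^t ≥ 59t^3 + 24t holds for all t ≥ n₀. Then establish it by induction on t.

n₀ = 19

At t = 18: 262144 < 344520, so the inequality fails and n₀ ≥ 19. We prove 2^t ≥ 59t^3 + 24t for all t ≥ 19.
Base step (t = 19): 2^t = 524288 and 59t^3 + 24t = 405137, so 524288 ≥ 405137.
Inductive step: suppose the statement holds for some k ≥ 19, so 2^k ≥ 59k^3 + 24k.
Then 2^(k + 1) = 2·(2^k) ≥ 2·(59k^3 + 24k).
Also, for k ≥ 19 we have 2·(59k^3 + 24k) ≥ 59(k+1)^3 + 24(k+1), since 2·(59k^3 + 24k) − (59(k+1)^3 + 24(k+1)) = 59k^3 - 177k^2 - 153k - 83, which is nonnegative for all k ≥ 19.
Combining, 2^(k + 1) ≥ 59(k+1)^3 + 24(k+1).
Hence, by induction on t, the claim holds for every t ≥ 19.
Hence the smallest such n₀ is 19.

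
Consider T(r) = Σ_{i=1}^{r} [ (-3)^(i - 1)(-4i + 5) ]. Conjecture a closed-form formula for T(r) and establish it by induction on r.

T(r) = (-3)^r(r - 1) + 1

We claim T(r) = (-3)^r(r - 1) + 1 for all r ≥ 1.
For the base case r = 1: T(1) = 1, and the closed form gives 1. They agree.
For the inductive step, assume it holds for an arbitrary i ≥ 1, so T(i) = (-3)^i(i - 1) + 1.
Then T(i+1) = T(i) + ((-3)^i(-4i + 1)) = ((-3)^i(i - 1) + 1) + ((-3)^i(-4i + 1)).
Simplifying, T(i+1) = (-3)^(i + 1)i + 1 = (-3)^(i+1)((i+1) - 1) + 1,
which is the closed form with r = i+1.
This completes the induction.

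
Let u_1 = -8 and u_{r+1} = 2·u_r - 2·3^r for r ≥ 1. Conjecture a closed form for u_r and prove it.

Computing the first terms: u_1 = -8, u_2 = -22, u_3 = -62. This suggests u_r = -2^r - 2·3^r.
Base case (r = 1): the formula gives -8 = -8 = u_1.
Inductive step: suppose the statement holds for some p ≥ 1, so u_p = -2^p - 2·3^p.
Then u_{p+1} = 2·u_p - 2·3^p = 2·(-2^p - 2·3^p) - 2·3^p = -2^(p + 1) - 2·3^(p + 1),
which is the claimed formula at r = p+1.
This completes the induction.

u_r = -2^r - 2·3^r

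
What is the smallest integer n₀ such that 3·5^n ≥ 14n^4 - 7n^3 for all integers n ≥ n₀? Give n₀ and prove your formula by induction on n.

At n = 4: 1875 < 3136, so the inequality fails and n₀ ≥ 5. We prove 3·5^n ≥ 14n^4 - 7n^3 for all n ≥ 5.
For the base case n = 5: 3·5^n = 9375 and 14n^4 - 7n^3 = 7875, so 9375 ≥ 7875.
For the inductive step, assume it holds for an arbitrary m ≥ 5, so 3·5^m ≥ 14m^4 - 7m^3.
Then 3·5^(m + 1) = 5·(3·5^m) ≥ 5·(14m^4 - 7m^3).
Also, for m ≥ 5 we have 5·(14m^4 - 7m^3) ≥ 14(m+1)^4 - 7(m+1)^3, since 5·(14m^4 - 7m^3) − (14(m+1)^4 - 7(m+1)^3) = 56m^4 - 84m^3 - 63m^2 - 35m - 7, which is nonnegative for all m ≥ 5.
Combining, 3·5^(m + 1) ≥ 14(m+1)^4 - 7(m+1)^3.
By the principle of mathematical induction, the result holds for all n ≥ 5.
Hence the smallest such n₀ is 5.

n₀ = 5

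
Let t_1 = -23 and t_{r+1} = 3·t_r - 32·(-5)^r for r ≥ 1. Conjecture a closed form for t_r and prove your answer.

Computing the first terms: t_1 = -23, t_2 = 91, t_3 = -527. This suggests t_r = 4(-5)^r - 3^r.
When r = 1: the formula gives -23 = -23 = t_1.
Inductive step: suppose the statement holds for some m ≥ 1, so t_m = 4(-5)^m - 3^m.
Then t_{m+1} = 3·t_m - 32·(-5)^m = 3·(4(-5)^m - 3^m) - 32·(-5)^m = 4(-5)^(m + 1) - 3^(m + 1),
which is the claimed formula at r = m+1.
Hence, by induction on r, the claim holds for every r ≥ 1.

t_r = 4(-5)^r - 3^r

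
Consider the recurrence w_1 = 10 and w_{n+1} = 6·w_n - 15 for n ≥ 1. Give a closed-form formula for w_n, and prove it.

Computing the first terms: w_1 = 10, w_2 = 45, w_3 = 255. This suggests w_n = 7·6^(n - 1) + 3.
When n = 1: the formula gives 10 = 10 = w_1.
Suppose the result is true for n = r, so w_r = 7·6^(r - 1) + 3.
Then w_{r+1} = 6·w_r - 15 = 6·(7·6^(r - 1) + 3) - 15 = 7·6^r + 3 = 7·6^((r+1) - 1) + 3,
which is the claimed formula at n = r+1.
This completes the induction.

w_n = 7·6^(n - 1) + 3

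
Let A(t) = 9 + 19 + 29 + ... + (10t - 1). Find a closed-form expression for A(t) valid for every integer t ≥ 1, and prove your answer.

A(t) = t(5t + 4)

We claim A(t) = t(5t + 4) for all t ≥ 1.
Base case (t = 1): A(1) = 9, and the closed form gives 9. They agree.
Inductive step: suppose the statement holds for some p ≥ 1, so A(p) = p(5p + 4).
Then A(p+1) = A(p) + (10p + 9) = (p(5p + 4)) + (10p + 9).
Simplifying, A(p+1) = (p + 1)(5p + 9) = (p+1)(5(p+1) + 4),
which is the closed form with t = p+1.
This completes the induction.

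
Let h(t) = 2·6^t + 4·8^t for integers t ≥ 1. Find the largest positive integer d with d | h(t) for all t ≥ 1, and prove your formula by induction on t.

d = 4

Computing the first values: h(1) = 44 and h(2) = 328; gcd(44, 328) = 4, so d ≤ 4.
We prove 4 | 2·6^t + 4·8^t for all t ≥ 1 by induction on t.
When t = 1: h(1) = 44 = 4·(11), so 4 | h(1).
Inductive step: suppose the statement holds for some i ≥ 1, i.e. 4 | h(i). Then
h(i+1) − 8·h(i) = (2·6^(i+1) + 4·8^(i+1)) − 8·(2·6^i + 4·8^i) = (2)·6^i·(6 − 8) = (-4)·6^i. Since 4 | h(i) by the inductive hypothesis, 4 | 8·h(i); and 4 | -4 since -4 = 4·-1. Therefore 4 | h(i+1).
By induction, the statement is established for all t ≥ 1.
Therefore the largest such d is 4.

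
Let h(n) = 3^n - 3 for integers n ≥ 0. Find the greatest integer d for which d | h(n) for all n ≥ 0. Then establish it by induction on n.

d = 2

Computing the first values: h(0) = -2 and h(1) = 0; gcd(-2, 0) = 2, so d ≤ 2.
We prove 2 | 3^n - 3 for all n ≥ 0 by induction on n.
Base case (n = 0): h(0) = -2 = 2·(-1), so 2 | h(0).
Inductive step: assume the claim holds for n = p, i.e. 2 | h(p). Then
h(p+1) = 3^(p+1) - 3 = 3·(3^p - 3) + 6 = 3·h(p) + 6. The first term is divisible by 2 by the inductive hypothesis, and 6 is divisible by 2. Hence 2 | h(p+1).
This completes the induction.
Therefore the largest such d is 2.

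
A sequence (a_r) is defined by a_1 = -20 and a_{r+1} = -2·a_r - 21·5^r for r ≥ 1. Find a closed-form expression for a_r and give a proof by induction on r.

a_r = -5(-2)^(r - 1) - 3·5^r

Computing the first terms: a_1 = -20, a_2 = -65, a_3 = -395. This suggests a_r = -5(-2)^(r - 1) - 3·5^r.
Base step (r = 1): the formula gives -20 = -20 = a_1.
Suppose the result is true for r = p, so a_p = -5(-2)^(p - 1) - 3·5^p.
Then a_{p+1} = -2·a_p - 21·5^p = -2·(-5(-2)^(p - 1) - 3·5^p) - 21·5^p = -5(-2)^p - 3·5^(p + 1) = -5(-2)^((p+1) - 1) - 3·5^(p+1),
which is the claimed formula at r = p+1.
Hence, by induction on r, the claim holds for every r ≥ 1.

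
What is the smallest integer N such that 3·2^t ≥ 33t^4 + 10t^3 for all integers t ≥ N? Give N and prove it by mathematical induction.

N = 22

At t = 21: 6291456 < 6510483, so the inequality fails and N ≥ 22. We prove 3·2^t ≥ 33t^4 + 10t^3 for all t ≥ 22.
When t = 22: 3·2^t = 12582912 and 33t^4 + 10t^3 = 7836928, so 12582912 ≥ 7836928.
Inductive step: suppose the statement holds for some r ≥ 22, so 3·2^r ≥ 33r^4 + 10r^3.
Then 3·2^(r + 1) = 2·(3·2^r) ≥ 2·(33r^4 + 10r^3).
Also, for r ≥ 22 we have 2·(33r^4 + 10r^3) ≥ 33(r+1)^4 + 10(r+1)^3, since 2·(33r^4 + 10r^3) − (33(r+1)^4 + 10(r+1)^3) = 33r^4 - 122r^3 - 228r^2 - 162r - 43, which is nonnegative for all r ≥ 22.
Combining, 3·2^(r + 1) ≥ 33(r+1)^4 + 10(r+1)^3.
Hence, by induction on t, the claim holds for every t ≥ 22.
Hence the smallest such N is 22.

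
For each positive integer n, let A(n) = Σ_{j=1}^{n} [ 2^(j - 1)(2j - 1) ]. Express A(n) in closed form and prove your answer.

We claim A(n) = 2^n(2n - 3) + 3 for all n ≥ 1.
Base case (n = 1): A(1) = 1, and the closed form gives 1. They agree.
Suppose the result is true for n = j, so A(j) = 2^j(2j - 3) + 3.
Then A(j+1) = A(j) + (2^j(2j + 1)) = (2^j(2j - 3) + 3) + (2^j(2j + 1)).
Simplifying, A(j+1) = -2^(j + 1) + 2^(j + 2)j + 3 = 2^(j+1)(2(j+1) - 3) + 3,
which is the closed form with n = j+1.
This completes the induction.

A(n) = 2^n(2n - 3) + 3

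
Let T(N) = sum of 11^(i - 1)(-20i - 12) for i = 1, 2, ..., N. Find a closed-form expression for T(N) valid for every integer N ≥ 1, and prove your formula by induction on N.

T(N) = -11^N(2N + 1) + 1

We claim T(N) = -11^N(2N + 1) + 1 for all N ≥ 1.
For the base case N = 1: T(1) = -32, and the closed form gives -32. They agree.
Inductive step: suppose the statement holds for some i ≥ 1, so T(i) = -11^i(2i + 1) + 1.
Then T(i+1) = T(i) + (11^i(-20i - 32)) = (-11^i(2i + 1) + 1) + (11^i(-20i - 32)).
Simplifying, T(i+1) = -22·11^i·i - 33·11^i + 1 = -11^(i+1)(2(i+1) + 1) + 1,
which is the closed form with N = i+1.
By the principle of mathematical induction, the result holds for all N ≥ 1.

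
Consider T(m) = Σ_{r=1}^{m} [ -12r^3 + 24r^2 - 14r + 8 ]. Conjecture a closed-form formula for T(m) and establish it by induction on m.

We claim T(m) = -m(3m - 5)(m^2 + m + 1) for all m ≥ 1.
When m = 1: T(1) = 6, and the closed form gives 6. They agree.
Inductive step: assume the claim holds for m = r, so T(r) = r(-3r^3 + 2r^2 + 2r + 5).
Then T(r+1) = T(r) + (-12r^3 - 12r^2 - 2r + 6) = (r(-3r^3 + 2r^2 + 2r + 5)) + (-12r^3 - 12r^2 - 2r + 6).
Simplifying, T(r+1) = -(r + 1)(3r - 2)(r^2 + 3r + 3) = -(r+1)(3(r+1) - 5)((r+1)^2 + (r+1) + 1),
which is the closed form with m = r+1.
By the principle of mathematical induction, the result holds for all m ≥ 1.

T(m) = -m(3m - 5)(m^2 + m + 1)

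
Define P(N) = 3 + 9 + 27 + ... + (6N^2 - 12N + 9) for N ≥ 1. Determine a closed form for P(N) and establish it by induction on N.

We claim P(N) = N(2N^2 - 3N + 4) for all N ≥ 1.
When N = 1: P(1) = 3, and the closed form gives 3. They agree.
Inductive step: assume the claim holds for N = m, so P(m) = m(2m^2 - 3m + 4).
Then P(m+1) = P(m) + (6m^2 + 3) = (m(2m^2 - 3m + 4)) + (6m^2 + 3).
Simplifying, P(m+1) = (m + 1)(2m^2 + m + 3) = (m+1)(2(m+1)^2 - 3(m+1) + 4),
which is the closed form with N = m+1.
This completes the induction.

P(N) = N(2N^2 - 3N + 4)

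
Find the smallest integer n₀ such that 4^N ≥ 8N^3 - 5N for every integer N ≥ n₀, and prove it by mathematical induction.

At N = 4: 256 < 492, so the inequality fails and n₀ ≥ 5. We prove 4^N ≥ 8N^3 - 5N for all N ≥ 5.
For the base case N = 5: 4^N = 1024 and 8N^3 - 5N = 975, so 1024 ≥ 975.
For the inductive step, assume it holds for an arbitrary j ≥ 5, so 4^j ≥ 8j^3 - 5j.
Then 4^(j + 1) = 4·(4^j) ≥ 4·(8j^3 - 5j).
Also, for j ≥ 5 we have 4·(8j^3 - 5j) ≥ 8(j+1)^3 - 5(j+1), since 4·(8j^3 - 5j) − (8(j+1)^3 - 5(j+1)) = 24j^3 - 24j^2 - 39j - 3, which is nonnegative for all j ≥ 5.
Combining, 4^(j + 1) ≥ 8(j+1)^3 - 5(j+1).
Hence, by induction on N, the claim holds for every N ≥ 5.
Hence the smallest such n₀ is 5.

n₀ = 5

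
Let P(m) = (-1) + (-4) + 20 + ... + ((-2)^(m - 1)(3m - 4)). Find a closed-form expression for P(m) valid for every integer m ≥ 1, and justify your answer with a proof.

P(m) = (-2)^m(-m + 1) - 1

We claim P(m) = (-2)^m(-m + 1) - 1 for all m ≥ 1.
Base step (m = 1): P(1) = -1, and the closed form gives -1. They agree.
Inductive step: assume the claim holds for m = i, so P(i) = (-2)^i(-i + 1) - 1.
Then P(i+1) = P(i) + ((-2)^i(3i - 1)) = ((-2)^i(-i + 1) - 1) + ((-2)^i(3i - 1)).
Simplifying, P(i+1) = 2(-2)^i·i - 1 = (-2)^(i+1)(-(i+1) + 1) - 1,
which is the closed form with m = i+1.
By the principle of mathematical induction, the result holds for all m ≥ 1.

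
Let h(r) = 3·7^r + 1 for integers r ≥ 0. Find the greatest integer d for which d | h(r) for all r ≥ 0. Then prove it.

d = 2

Computing the first values: h(0) = 4 and h(1) = 22; gcd(4, 22) = 2, so d ≤ 2.
We prove 2 | 3·7^r + 1 for all r ≥ 0 by induction on r.
Base step (r = 0): h(0) = 4 = 2·(2), so 2 | h(0).
Suppose the result is true for r = p, i.e. 2 | h(p). Then
h(p+1) = 3·7^(p+1) + 1 = 7·(3·7^p + 1) - 6 = 7·h(p) - 6. The first term is divisible by 2 by the inductive hypothesis, and -6 is divisible by 2. Hence 2 | h(p+1).
Hence, by induction on r, the claim holds for every r ≥ 0.
Therefore the largest such d is 2.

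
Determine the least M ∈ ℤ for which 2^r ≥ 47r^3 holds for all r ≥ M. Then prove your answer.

At r = 18: 262144 < 274104, so the inequality fails and M ≥ 19. We prove 2^r ≥ 47r^3 for all r ≥ 19.
When r = 19: 2^r = 524288 and 47r^3 = 322373, so 524288 ≥ 322373.
Inductive step: assume the claim holds for r = k, so 2^k ≥ 47k^3.
Then 2^(k + 1) = 2·(2^k) ≥ 2·(47k^3).
Also, for k ≥ 19 we have 2·(47k^3) ≥ 47(k+1)^3, since 2 ≥ (1 + 1/k)^3 for all k ≥ 19.
Combining, 2^(k + 1) ≥ 47(k+1)^3.
By induction, the statement is established for all r ≥ 19.
Hence the smallest such M is 19.

M = 19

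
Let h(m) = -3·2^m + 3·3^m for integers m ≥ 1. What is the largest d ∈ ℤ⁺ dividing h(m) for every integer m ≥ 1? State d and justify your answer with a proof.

Computing the first values: h(1) = 3 and h(2) = 15; gcd(3, 15) = 3, so d ≤ 3.
We prove 3 | -3·2^m + 3·3^m for all m ≥ 1 by induction on m.
Base step (m = 1): h(1) = 3 = 3·(1), so 3 | h(1).
For the inductive step, assume it holds for an arbitrary k ≥ 1, i.e. 3 | h(k). Then
h(k+1) − 3·h(k) = (-3·2^(k+1) + 3·3^(k+1)) − 3·(-3·2^k + 3·3^k) = (-3)·2^k·(2 − 3) = (3)·2^k. Since 3 | h(k) by the inductive hypothesis, 3 | 3·h(k); and 3 | 3 since 3 = 3·1. Therefore 3 | h(k+1).
Hence, by induction on m, the claim holds for every m ≥ 1.
Therefore the largest such d is 3.

d = 3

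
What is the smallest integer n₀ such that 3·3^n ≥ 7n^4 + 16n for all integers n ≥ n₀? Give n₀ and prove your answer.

At n = 8: 19683 < 28800, so the inequality fails and n₀ ≥ 9. We prove 3·3^n ≥ 7n^4 + 16n for all n ≥ 9.
Base step (n = 9): 3·3^n = 59049 and 7n^4 + 16n = 46071, so 59049 ≥ 46071.
Suppose the result is true for n = j, so 3·3^j ≥ 7j^4 + 16j.
Then 3·3^(j + 1) = 3·(3·3^j) ≥ 3·(7j^4 + 16j).
Also, for j ≥ 9 we have 3·(7j^4 + 16j) ≥ 7(j+1)^4 + 16(j+1), since 3·(7j^4 + 16j) − (7(j+1)^4 + 16(j+1)) = 14j^4 - 28j^3 - 42j^2 + 4j - 23, which is nonnegative for all j ≥ 9.
Combining, 3·3^(j + 1) ≥ 7(j+1)^4 + 16(j+1).
Hence, by induction on n, the claim holds for every n ≥ 9.
Hence the smallest such n₀ is 9.

n₀ = 9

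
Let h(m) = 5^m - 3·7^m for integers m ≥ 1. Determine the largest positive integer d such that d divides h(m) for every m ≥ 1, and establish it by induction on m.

d = 2

Computing the first values: h(1) = -16 and h(2) = -122; gcd(-16, -122) = 2, so d ≤ 2.
We prove 2 | 5^m - 3·7^m for all m ≥ 1 by induction on m.
When m = 1: h(1) = -16 = 2·(-8), so 2 | h(1).
Inductive step: assume the claim holds for m = r, i.e. 2 | h(r). Then
h(r+1) − 7·h(r) = (5^(r+1) - 3·7^(r+1)) − 7·(5^r - 3·7^r) = (1)·5^r·(5 − 7) = (-2)·5^r. Since 2 | h(r) by the inductive hypothesis, 2 | 7·h(r); and 2 | -2 since -2 = 2·-1. Therefore 2 | h(r+1).
This completes the induction.
Therefore the largest such d is 2.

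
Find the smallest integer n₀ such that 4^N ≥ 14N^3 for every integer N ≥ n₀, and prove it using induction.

n₀ = 6

At N = 5: 1024 < 1750, so the inequality fails and n₀ ≥ 6. We prove 4^N ≥ 14N^3 for all N ≥ 6.
Base case (N = 6): 4^N = 4096 and 14N^3 = 3024, so 4096 ≥ 3024.
Inductive step: assume the claim holds for N = p, so 4^p ≥ 14p^3.
Then 4^(p + 1) = 4·(4^p) ≥ 4·(14p^3).
Also, for p ≥ 6 we have 4·(14p^3) ≥ 14(p+1)^3, since 4 ≥ (1 + 1/p)^3 for all p ≥ 6.
Combining, 4^(p + 1) ≥ 14(p+1)^3.
By the principle of mathematical induction, the result holds for all N ≥ 6.
Hence the smallest such n₀ is 6.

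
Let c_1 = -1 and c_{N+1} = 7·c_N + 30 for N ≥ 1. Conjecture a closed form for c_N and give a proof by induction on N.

Computing the first terms: c_1 = -1, c_2 = 23, c_3 = 191. This suggests c_N = 4·7^(N - 1) - 5.
Base case (N = 1): the formula gives -1 = -1 = c_1.
Inductive step: suppose the statement holds for some i ≥ 1, so c_i = 4·7^(i - 1) - 5.
Then c_{i+1} = 7·c_i + 30 = 7·(4·7^(i - 1) - 5) + 30 = 4·7^i - 5 = 4·7^((i+1) - 1) - 5,
which is the claimed formula at N = i+1.
This completes the induction.

c_N = 4·7^(N - 1) - 5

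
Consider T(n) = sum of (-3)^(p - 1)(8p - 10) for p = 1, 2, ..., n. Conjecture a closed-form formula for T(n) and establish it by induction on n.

T(n) = 2(-3)^n(-n + 1) - 2

We claim T(n) = 2(-3)^n(-n + 1) - 2 for all n ≥ 1.
Base case (n = 1): T(1) = -2, and the closed form gives -2. They agree.
For the inductive step, assume it holds for an arbitrary p ≥ 1, so T(p) = 2(-3)^p(-p + 1) - 2.
Then T(p+1) = T(p) + ((-3)^p(8p - 2)) = (2(-3)^p(-p + 1) - 2) + ((-3)^p(8p - 2)).
Simplifying, T(p+1) = 6(-3)^p·p - 2 = 2(-3)^(p+1)(-(p+1) + 1) - 2,
which is the closed form with n = p+1.
This completes the induction.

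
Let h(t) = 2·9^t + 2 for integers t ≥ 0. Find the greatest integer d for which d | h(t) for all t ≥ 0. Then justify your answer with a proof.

d = 4

Computing the first values: h(0) = 4 and h(1) = 20; gcd(4, 20) = 4, so d ≤ 4.
We prove 4 | 2·9^t + 2 for all t ≥ 0 by induction on t.
Base case (t = 0): h(0) = 4 = 4·(1), so 4 | h(0).
Inductive step: assume the claim holds for t = m, i.e. 4 | h(m). Then
h(m+1) = 2·9^(m+1) + 2 = 9·(2·9^m + 2) - 16 = 9·h(m) - 16. The first term is divisible by 4 by the inductive hypothesis, and -16 is divisible by 4. Hence 4 | h(m+1).
By the principle of mathematical induction, the result holds for all t ≥ 0.
Therefore the largest such d is 4.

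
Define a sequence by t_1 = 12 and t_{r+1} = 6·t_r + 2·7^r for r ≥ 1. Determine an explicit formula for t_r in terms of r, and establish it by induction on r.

Computing the first terms: t_1 = 12, t_2 = 86, t_3 = 614. This suggests t_r = -2·6^(r - 1) + 2·7^r.
Base case (r = 1): the formula gives 12 = 12 = t_1.
Inductive step: suppose the statement holds for some m ≥ 1, so t_m = -2·6^(m - 1) + 2·7^m.
Then t_{m+1} = 6·t_m + 2·7^m = 6·(-2·6^(m - 1) + 2·7^m) + 2·7^m = -2·6^m + 2·7^(m + 1) = -2·6^((m+1) - 1) + 2·7^(m+1),
which is the claimed formula at r = m+1.
By the principle of mathematical induction, the result holds for all r ≥ 1.

t_r = -2·6^(r - 1) + 2·7^r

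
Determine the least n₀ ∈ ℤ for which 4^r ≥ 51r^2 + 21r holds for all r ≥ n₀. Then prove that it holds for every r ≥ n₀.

At r = 5: 1024 < 1380, so the inequality fails and n₀ ≥ 6. We prove 4^r ≥ 51r^2 + 21r for all r ≥ 6.
For the base case r = 6: 4^r = 4096 and 51r^2 + 21r = 1962, so 4096 ≥ 1962.
Inductive step: assume the claim holds for r = k, so 4^k ≥ 51k^2 + 21k.
Then 4^(k + 1) = 4·(4^k) ≥ 4·(51k^2 + 21k).
Also, for k ≥ 6 we have 4·(51k^2 + 21k) ≥ 51(k+1)^2 + 21(k+1), since 4·(51k^2 + 21k) − (51(k+1)^2 + 21(k+1)) = 153k^2 - 39k - 72, which is nonnegative for all k ≥ 6.
Combining, 4^(k + 1) ≥ 51(k+1)^2 + 21(k+1).
By induction, the statement is established for all r ≥ 6.
Hence the smallest such n₀ is 6.

n₀ = 6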